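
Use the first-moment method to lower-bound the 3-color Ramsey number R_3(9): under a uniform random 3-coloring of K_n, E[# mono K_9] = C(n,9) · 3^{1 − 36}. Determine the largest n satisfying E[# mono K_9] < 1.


We need C(n, 9) · 3^{1 − 36} < 1, i.e. C(n, 9) < 3^{36 − 1} = 50031545098999707.
Check values of n near the boundary:
  n = 296: C(296, 9) = 42513789098994080; 42513789098994080 < 50031545098999707? YES
  n = 297: C(297, 9) = 43842345008337645; 43842345008337645 < 50031545098999707? YES
  n = 298: C(298, 9) = 45207677551849890; 45207677551849890 < 50031545098999707? YES
  n = 299: C(299, 9) = 46610674441390059; 46610674441390059 < 50031545098999707? YES
  n = 300: C(300, 9) = 48052241692154700; 48052241692154700 < 50031545098999707? YES
  n = 301: C(301, 9) = 49533303936090975; 49533303936090975 < 50031545098999707? YES
  n = 302: C(302, 9) = 51054804739588650; 51054804739588650 < 50031545098999707? NO
  n = 303: C(303, 9) = 52617706925494425; 52617706925494425 < 50031545098999707? NO
  n = 304: C(304, 9) = 54222992899492560; 54222992899492560 < 50031545098999707? NO
The largest n with C(n, 9) < 50031545098999707 is n = 301 (where E[X] = 16511101312030325/16677181699666569 ≈ 0.990). Hence R_3(9) > 301, i.e. R_3(9) ≥ 302.

Largest n = 301; hence R_3(9) > 301.


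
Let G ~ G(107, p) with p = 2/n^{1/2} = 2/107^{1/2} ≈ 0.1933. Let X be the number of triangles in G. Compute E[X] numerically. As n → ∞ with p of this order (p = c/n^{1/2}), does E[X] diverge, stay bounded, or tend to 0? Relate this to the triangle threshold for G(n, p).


Number of potential triangles: C(107, 3) = 198485.
Each occurs with probability p³ ≈ (0.1933)³ ≈ 7.227936e-03.
By linearity: E[X] = C(107, 3)·p³ ≈ 198485 · 7.227936e-03 ≈ 1434.6369.
Since α = 1/2 < 1, p = c/n^{1/2} ≫ 1/n is above the triangle threshold p ~ 1/n. Asymptotically E[X] ~ (c³/6)·n^{3(1−α)} = (2³/6)·n^{1.5} → ∞; triangles are abundant w.h.p.

E[X] ≈ 1434.6369; in regime p = Θ(1/n^{1/2}) E[X] diverges (above the triangle threshold p ~ 1/n).


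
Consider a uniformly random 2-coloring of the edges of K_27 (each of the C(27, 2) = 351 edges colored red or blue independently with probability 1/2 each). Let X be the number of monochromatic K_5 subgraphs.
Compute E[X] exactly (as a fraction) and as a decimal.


Let X = Σ_S X_S over the C(27, 5) = 80730 subsets S of size 5, where X_S = 1 if the K_5 on S is monochromatic.
For a fixed S, the K_5 on S has C(5, 2) = 10 edges. P[all 10 edges red] = (1/2)^10, and likewise for blue, so P[monochromatic] = 2·(1/2)^10 = 2^{1 − 10} = 1/512.
By linearity of expectation: E[X] = C(27, 5) · 2^{1 − 10} = 80730 · 1/512 = 40365/256.
Numerically: E[X] ≈ 157.67578.

E[X] = C(27,5)·2^(1−C(5,2)) = 40365/256 ≈ 157.67578.


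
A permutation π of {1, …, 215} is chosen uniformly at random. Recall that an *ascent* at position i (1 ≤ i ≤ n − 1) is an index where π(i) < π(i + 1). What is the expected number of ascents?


Write X = Σ X_I over i = 1, …, 214, with X_I the indicator of one ascent.
There are 214 indicators.
For each fixed i, the pair (π(i), π(i+1)) is a uniformly random ordered pair of distinct values from {1, …, 215}; by symmetry P[π(i) < π(i+1)] = 1/2.
By linearity: E[X] = 214 · (1/2) = (215 − 1) · (1/2) = 107 ≈ 107.0000.

E[X] = 107 = 107.0000.


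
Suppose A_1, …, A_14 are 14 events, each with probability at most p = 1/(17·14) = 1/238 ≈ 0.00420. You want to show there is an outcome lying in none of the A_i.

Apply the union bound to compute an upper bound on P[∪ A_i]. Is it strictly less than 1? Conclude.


Union bound: P[∪_{i=1}^{14} A_i] ≤ Σ_i P[A_i] ≤ 14·p = 14·(1/238) = 1/17.
Numerically: 1/17 ≈ 0.05882.
Is 1/17 < 1? YES.
Since P[∪ A_i] ≤ 1/17 < 1, the complement has P[∩ A_i^c] ≥ 1 − 1/17 = 16/17 > 0, so some outcome avoids every A_i.

14·p = 1/17 ≈ 0.05882; existence CERTIFIED by the union bound.


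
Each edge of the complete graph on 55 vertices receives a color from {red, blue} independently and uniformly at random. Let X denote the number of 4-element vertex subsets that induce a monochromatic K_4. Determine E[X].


Let X = Σ_S X_S over the C(55, 4) = 341055 subsets S of size 4, where X_S = 1 if the K_4 on S is monochromatic.
For a fixed S, the K_4 on S has C(4, 2) = 6 edges. P[all 6 edges red] = (1/2)^6, and likewise for blue, so P[monochromatic] = 2·(1/2)^6 = 2^{1 − 6} = 1/32.
By linearity of expectation: E[X] = C(55, 4) · 2^{1 − 6} = 341055 · 1/32 = 341055/32.
Numerically: E[X] ≈ 10657.9688.

E[X] = C(55,4)·2^(1−C(4,2)) = 341055/32 ≈ 10657.9688.


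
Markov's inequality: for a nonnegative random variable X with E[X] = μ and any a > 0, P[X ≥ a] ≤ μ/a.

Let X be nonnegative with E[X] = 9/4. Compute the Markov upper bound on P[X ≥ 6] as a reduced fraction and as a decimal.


μ = E[X] = 9/4, a = 6.
Markov: P[X ≥ 6] ≤ μ/a = (9/4)/6 = 3/8.
Numerically: ≈ 0.37500.
(Since a = 6 > μ = 2.25000, the bound 3/8 is < 1 and informative.)

P[X ≥ 6] ≤ 3/8 ≈ 0.37500.


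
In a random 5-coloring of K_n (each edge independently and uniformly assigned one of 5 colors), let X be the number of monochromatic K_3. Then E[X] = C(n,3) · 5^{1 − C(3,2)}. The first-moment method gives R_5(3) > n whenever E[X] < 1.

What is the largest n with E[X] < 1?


We need C(n, 3) · 5^{1 − 3} < 1, i.e. C(n, 3) < 5^{3 − 1} = 25.
Check values of n near the boundary:
  n = 4: C(4, 3) = 4; 4 < 25? YES
  n = 5: C(5, 3) = 10; 10 < 25? YES
  n = 6: C(6, 3) = 20; 20 < 25? YES
  n = 7: C(7, 3) = 35; 35 < 25? NO
The largest n with C(n, 3) < 25 is n = 6 (where E[X] = 4/5 ≈ 0.800). Hence R_5(3) > 6, i.e. R_5(3) ≥ 7.

Largest n = 6; hence R_5(3) > 6.


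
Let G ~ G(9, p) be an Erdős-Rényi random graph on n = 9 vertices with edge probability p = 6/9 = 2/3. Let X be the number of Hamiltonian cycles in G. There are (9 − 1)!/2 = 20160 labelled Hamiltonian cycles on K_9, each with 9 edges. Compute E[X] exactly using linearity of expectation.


K_9 has (9 − 1)!/2 = 20160 labelled Hamiltonian cycles.
For each such Hamiltonian cycle H, let X_H = 1 if all 9 edges of H are present in G. Then P[X_H = 1] = p^{9} = (2/3)^{9} = 512/19683.
Summing the indicators: E[X] = Σ_H E[X_H] = 20160 · p^{9} = 20160 · 512/19683 = 1146880/2187.
Numerically: E[X] ≈ 524.408.

E[X] = 20160 · (2/3)^{9} = 1146880/2187 ≈ 524.408.


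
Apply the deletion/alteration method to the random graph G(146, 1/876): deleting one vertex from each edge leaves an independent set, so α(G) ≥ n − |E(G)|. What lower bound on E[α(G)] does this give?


E[|E(G)|] = C(146, 2)·p = 10585 · (1/876) = 145/12.
E[α(G)] ≥ n − E[|E(G)|] = 146 − 145/12 = 1607/12.
Numerically: ≈ 133.916667.
(This is only a lower bound; the true E[α(G)] may be larger.)

E[α(G)] ≥ 1607/12 ≈ 133.916667.


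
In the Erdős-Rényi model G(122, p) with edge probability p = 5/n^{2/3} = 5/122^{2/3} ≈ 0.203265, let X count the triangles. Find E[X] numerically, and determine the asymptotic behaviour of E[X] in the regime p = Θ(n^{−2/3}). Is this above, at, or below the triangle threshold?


Number of potential triangles: C(122, 3) = 295240.
Each occurs with probability p³ ≈ (0.203265)³ ≈ 8.39828003e-03.
By linearity: E[X] = C(122, 3)·p³ ≈ 295240 · 8.39828003e-03 ≈ 2479.508197.
Since α = 2/3 < 1, p = c/n^{2/3} ≫ 1/n is above the triangle threshold p ~ 1/n. Asymptotically E[X] ~ (c³/6)·n^{3(1−α)} = (5³/6)·n^{1} → ∞; triangles are abundant w.h.p.

E[X] ≈ 2479.508197; in regime p = Θ(1/n^{2/3}) E[X] diverges (above the triangle threshold p ~ 1/n).


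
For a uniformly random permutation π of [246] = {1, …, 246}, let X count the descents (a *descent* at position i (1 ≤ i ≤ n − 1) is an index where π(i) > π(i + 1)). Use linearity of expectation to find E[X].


Write X = Σ X_I over i = 1, …, 245, with X_I the indicator of one descent.
There are 245 indicators.
For each fixed i, the pair (π(i), π(i+1)) is a uniformly random ordered pair of distinct values from {1, …, 246}; by symmetry P[π(i) > π(i+1)] = 1/2.
By linearity: E[X] = 245 · (1/2) = (246 − 1) · (1/2) = 245/2 ≈ 122.50000.

E[X] = 245/2 = 122.50000.


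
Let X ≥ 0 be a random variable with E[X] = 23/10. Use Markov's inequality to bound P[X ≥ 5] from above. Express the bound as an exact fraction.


μ = E[X] = 23/10, a = 5.
Markov: P[X ≥ 5] ≤ μ/a = (23/10)/5 = 23/50.
Numerically: ≈ 0.46000.
(Since a = 5 > μ = 2.30000, the bound 23/50 is < 1 and informative.)

P[X ≥ 5] ≤ 23/50 ≈ 0.46000.


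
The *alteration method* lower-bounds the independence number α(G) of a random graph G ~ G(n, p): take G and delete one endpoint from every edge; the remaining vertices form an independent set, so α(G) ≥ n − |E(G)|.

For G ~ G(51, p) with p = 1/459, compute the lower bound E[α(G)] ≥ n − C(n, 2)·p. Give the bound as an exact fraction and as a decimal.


E[|E(G)|] = C(51, 2)·p = 1275 · (1/459) = 25/9.
E[α(G)] ≥ n − E[|E(G)|] = 51 − 25/9 = 434/9.
Numerically: ≈ 48.222222.
(This is only a lower bound; the true E[α(G)] may be larger.)

E[α(G)] ≥ 434/9 ≈ 48.222222.


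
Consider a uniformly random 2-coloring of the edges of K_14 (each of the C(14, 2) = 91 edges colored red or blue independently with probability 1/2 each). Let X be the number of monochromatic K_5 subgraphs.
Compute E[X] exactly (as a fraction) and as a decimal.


Let X = Σ_S X_S over the C(14, 5) = 2002 subsets S of size 5, where X_S = 1 if the K_5 on S is monochromatic.
For a fixed S, the K_5 on S has C(5, 2) = 10 edges. P[all 10 edges red] = (1/2)^10, and likewise for blue, so P[monochromatic] = 2·(1/2)^10 = 2^{1 − 10} = 1/512.
By linearity of expectation: E[X] = C(14, 5) · 2^{1 − 10} = 2002 · 1/512 = 1001/256.
Numerically: E[X] ≈ 3.910.

E[X] = C(14,5)·2^(1−C(5,2)) = 1001/256 ≈ 3.910.


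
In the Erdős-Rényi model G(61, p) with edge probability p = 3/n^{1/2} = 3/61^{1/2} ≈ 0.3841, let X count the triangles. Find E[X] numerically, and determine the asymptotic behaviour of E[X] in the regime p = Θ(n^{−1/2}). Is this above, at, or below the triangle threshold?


Number of potential triangles: C(61, 3) = 35990.
Each occurs with probability p³ ≈ (0.3841)³ ≈ 5.667206e-02.
By linearity: E[X] = C(61, 3)·p³ ≈ 35990 · 5.667206e-02 ≈ 2039.6275.
Since α = 1/2 < 1, p = c/n^{1/2} ≫ 1/n is above the triangle threshold p ~ 1/n. Asymptotically E[X] ~ (c³/6)·n^{3(1−α)} = (3³/6)·n^{1.5} → ∞; triangles are abundant w.h.p.

E[X] ≈ 2039.6275; in regime p = Θ(1/n^{1/2}) E[X] diverges (above the triangle threshold p ~ 1/n).


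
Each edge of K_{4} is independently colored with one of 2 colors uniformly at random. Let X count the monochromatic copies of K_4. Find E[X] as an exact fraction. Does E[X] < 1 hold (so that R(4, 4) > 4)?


E[X] = C(4, 4) · 2^{1 − 6} = 1 · 2^{−5} = 1/32.
As a reduced fraction: E[X] = 1/32 ≈ 0.03125.
Is E[X] < 1? YES.
Since E[X] < 1, there exists a 2-coloring of K_{4} with no monochromatic K_4; hence R(4, 4) > 4.

E[X] = 1/32 ≈ 0.03125; E[X] < 1, so R(4, 4) > 4.


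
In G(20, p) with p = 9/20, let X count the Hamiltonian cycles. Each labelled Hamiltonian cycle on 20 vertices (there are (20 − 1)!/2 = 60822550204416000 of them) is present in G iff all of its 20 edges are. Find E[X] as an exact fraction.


K_20 has (20 − 1)!/2 = 60822550204416000 labelled Hamiltonian cycles.
For each such Hamiltonian cycle H, let X_H = 1 if all 20 edges of H are present in G. Then P[X_H = 1] = p^{20} = (9/20)^{20} = 12157665459056928801/104857600000000000000000000.
By linearity of expectation: E[X] = Σ_H E[X_H] = 60822550204416000 · p^{20} = 60822550204416000 · 12157665459056928801/104857600000000000000000000 = 180532279724605553545860280221/25600000000000000000.
Numerically: E[X] ≈ 7.05204e+09.

E[X] = 60822550204416000 · (9/20)^{20} = 180532279724605553545860280221/25600000000000000000 ≈ 7.05204e+09.


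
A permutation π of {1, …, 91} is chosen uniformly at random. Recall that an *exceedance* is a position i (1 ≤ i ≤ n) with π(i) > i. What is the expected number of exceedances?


Write X = Σ_{i=1}^{91} X_i, where X_i = 1_{π(i) > i}.
For each fixed i, π(i) is uniform over {1, …, 91} (marginal of a uniform permutation), so P[π(i) > i] = (n − i)/n. Summing: Σ_{i=1}^{91} (n − i)/n = (0 + 1 + … + 90)/91 = 91(91 − 1)/(2·91) = (91 − 1)/2.
Hence E[X] = Σ_{i=1}^{91} (91 − i)/91 = 45 ≈ 45.00000.

E[X] = 45 = 45.00000.


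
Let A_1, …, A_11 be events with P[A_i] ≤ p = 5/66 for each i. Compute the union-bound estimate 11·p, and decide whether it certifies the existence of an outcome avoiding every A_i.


Union bound: P[∪_{i=1}^{11} A_i] ≤ Σ_i P[A_i] ≤ 11·p = 11·(5/66) = 5/6.
Numerically: 5/6 ≈ 0.833.
Is 5/6 < 1? YES.
Since P[∪ A_i] ≤ 5/6 < 1, the complement has P[∩ A_i^c] ≥ 1 − 5/6 = 1/6 > 0, so some outcome avoids every A_i.

11·p = 5/6 ≈ 0.833; existence CERTIFIED by the union bound.


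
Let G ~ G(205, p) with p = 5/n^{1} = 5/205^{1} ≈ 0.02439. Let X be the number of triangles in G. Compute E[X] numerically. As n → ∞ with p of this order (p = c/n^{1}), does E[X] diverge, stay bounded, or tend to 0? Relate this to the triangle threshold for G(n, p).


Number of potential triangles: C(205, 3) = 1414910.
Each occurs with probability p³ ≈ (0.02439)³ ≈ 1.4509366e-05.
By linearity: E[X] = C(205, 3)·p³ ≈ 1414910 · 1.4509366e-05 ≈ 20.52945.
Here α = 1, so p = 5/n is exactly at the triangle threshold p ~ 1/n. Asymptotically E[X] → c³/6 = 5³/6 = 125/6 ≈ 20.83333, a bounded constant. In this regime the triangle count is asymptotically Poisson(c³/6).

E[X] ≈ 20.52945; in regime p = Θ(1/n^{1}) E[X] stays bounded (at the triangle threshold p ~ 1/n).


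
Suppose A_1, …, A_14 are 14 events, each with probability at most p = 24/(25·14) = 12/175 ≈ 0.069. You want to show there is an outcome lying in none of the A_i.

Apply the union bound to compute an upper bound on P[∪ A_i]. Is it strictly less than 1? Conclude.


Union bound: P[∪_{i=1}^{14} A_i] ≤ Σ_i P[A_i] ≤ 14·p = 14·(12/175) = 24/25.
Numerically: 24/25 ≈ 0.960.
Is 24/25 < 1? YES.
Since P[∪ A_i] ≤ 24/25 < 1, the complement has P[∩ A_i^c] ≥ 1 − 24/25 = 1/25 > 0, so some outcome avoids every A_i.

14·p = 24/25 ≈ 0.960; existence CERTIFIED by the union bound.


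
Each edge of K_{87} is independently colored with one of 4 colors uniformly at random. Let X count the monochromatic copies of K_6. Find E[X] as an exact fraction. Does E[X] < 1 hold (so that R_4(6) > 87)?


E[X] = C(87, 6) · 4^{1 − 15} = 504981379 · 4^{−14} = 504981379/268435456.
As a reduced fraction: E[X] = 504981379/268435456 ≈ 1.881.
Is E[X] < 1? NO.
Since E[X] ≥ 1, the first-moment bound is inconclusive at n = 87; it does NOT by itself certify R_4(6) > 87.

E[X] = 504981379/268435456 ≈ 1.881; E[X] ≥ 1; first-moment method inconclusive here.


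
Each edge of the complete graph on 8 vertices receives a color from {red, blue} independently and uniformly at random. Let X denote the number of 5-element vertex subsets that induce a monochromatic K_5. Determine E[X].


Let X = Σ_S X_S over the C(8, 5) = 56 subsets S of size 5, where X_S = 1 if the K_5 on S is monochromatic.
For a fixed S, the K_5 on S has C(5, 2) = 10 edges. P[all 10 edges red] = (1/2)^10, and likewise for blue, so P[monochromatic] = 2·(1/2)^10 = 2^{1 − 10} = 1/512.
Summing: E[X] = C(8, 5) · 2^{1 − 10} = 56 · 1/512 = 7/64.
Numerically: E[X] ≈ 0.109375.

E[X] = C(8,5)·2^(1−C(5,2)) = 7/64 ≈ 0.109375.


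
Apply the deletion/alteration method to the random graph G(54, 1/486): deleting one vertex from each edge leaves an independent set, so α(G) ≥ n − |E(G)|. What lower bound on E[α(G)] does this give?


E[|E(G)|] = C(54, 2)·p = 1431 · (1/486) = 53/18.
E[α(G)] ≥ n − E[|E(G)|] = 54 − 53/18 = 919/18.
Numerically: ≈ 51.055556.
(This is only a lower bound; the true E[α(G)] may be larger.)

E[α(G)] ≥ 919/18 ≈ 51.055556.


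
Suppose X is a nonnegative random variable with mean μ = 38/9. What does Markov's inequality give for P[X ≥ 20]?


μ = E[X] = 38/9, a = 20.
Markov: P[X ≥ 20] ≤ μ/a = (38/9)/20 = 19/90.
Numerically: ≈ 0.211111.
(Since a = 20 > μ = 4.222222, the bound 19/90 is < 1 and informative.)

P[X ≥ 20] ≤ 19/90 ≈ 0.211111.


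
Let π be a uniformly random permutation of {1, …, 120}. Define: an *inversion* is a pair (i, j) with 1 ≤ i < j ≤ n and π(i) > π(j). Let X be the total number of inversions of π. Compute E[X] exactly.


Write X = Σ X_I over the C(120, 2) = 7140 pairs i < j, with X_I the indicator of one inversion.
There are 7140 indicators.
For each fixed pair i < j, the values π(i) and π(j) are two distinct elements of {1, …, 120} in uniformly random order; by symmetry P[π(i) > π(j)] = 1/2.
By linearity: E[X] = 7140 · (1/2) = C(120, 2) · (1/2) = 7140/2 = 3570 ≈ 3570.000.

E[X] = 3570 = 3570.000.


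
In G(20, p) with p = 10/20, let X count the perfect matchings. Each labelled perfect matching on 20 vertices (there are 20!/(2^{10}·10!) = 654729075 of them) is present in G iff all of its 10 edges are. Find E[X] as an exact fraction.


K_20 has 20!/(2^{10}·10!) = 654729075 labelled perfect matchings.
For each such perfect matching H, let X_H = 1 if all 10 edges of H are present in G. Then P[X_H = 1] = p^{10} = (1/2)^{10} = 1/1024.
By linearity: E[X] = Σ_H E[X_H] = 654729075 · p^{10} = 654729075 · 1/1024 = 654729075/1024.
Numerically: E[X] ≈ 6.394e+05.

E[X] = 654729075 · (1/2)^{10} = 654729075/1024 ≈ 6.394e+05.


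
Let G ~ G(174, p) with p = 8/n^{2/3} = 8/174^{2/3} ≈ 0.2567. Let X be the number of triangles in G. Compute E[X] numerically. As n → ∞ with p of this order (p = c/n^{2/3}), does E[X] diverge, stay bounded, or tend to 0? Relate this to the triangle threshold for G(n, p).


Number of potential triangles: C(174, 3) = 862924.
Each occurs with probability p³ ≈ (0.2567)³ ≈ 1.691108e-02.
By linearity: E[X] = C(174, 3)·p³ ≈ 862924 · 1.691108e-02 ≈ 14592.9808.
Since α = 2/3 < 1, p = c/n^{2/3} ≫ 1/n is above the triangle threshold p ~ 1/n. Asymptotically E[X] ~ (c³/6)·n^{3(1−α)} = (8³/6)·n^{1} → ∞; triangles are abundant w.h.p.

E[X] ≈ 14592.9808; in regime p = Θ(1/n^{2/3}) E[X] diverges (above the triangle threshold p ~ 1/n).


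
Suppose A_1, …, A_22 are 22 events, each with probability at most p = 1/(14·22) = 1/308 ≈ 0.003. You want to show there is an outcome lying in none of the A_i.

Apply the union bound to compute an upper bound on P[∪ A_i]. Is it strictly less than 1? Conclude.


Union bound: P[∪_{i=1}^{22} A_i] ≤ Σ_i P[A_i] ≤ 22·p = 22·(1/308) = 1/14.
Numerically: 1/14 ≈ 0.071.
Is 1/14 < 1? YES.
Since P[∪ A_i] ≤ 1/14 < 1, the complement has P[∩ A_i^c] ≥ 1 − 1/14 = 13/14 > 0, so some outcome avoids every A_i.

22·p = 1/14 ≈ 0.071; existence CERTIFIED by the union bound.


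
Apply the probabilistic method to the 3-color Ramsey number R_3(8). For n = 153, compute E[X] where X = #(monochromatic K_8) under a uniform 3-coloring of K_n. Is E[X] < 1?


E[X] = C(153, 8) · 3^{1 − 28} = 6183023199255 · 3^{−27} = 6183023199255/7625597484987.
As a reduced fraction: E[X] = 687002577695/847288609443 ≈ 0.81082.
Is E[X] < 1? YES.
Since E[X] < 1, there exists a 3-coloring of K_{153} with no monochromatic K_8; hence R_3(8) > 153.

E[X] = 687002577695/847288609443 ≈ 0.81082; E[X] < 1, so R_3(8) > 153.


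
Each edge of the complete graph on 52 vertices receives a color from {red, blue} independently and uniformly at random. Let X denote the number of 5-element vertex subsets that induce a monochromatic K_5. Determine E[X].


Let X = Σ_S X_S over the C(52, 5) = 2598960 subsets S of size 5, where X_S = 1 if the K_5 on S is monochromatic.
For a fixed S, the K_5 on S has C(5, 2) = 10 edges. P[all 10 edges red] = (1/2)^10, and likewise for blue, so P[monochromatic] = 2·(1/2)^10 = 2^{1 − 10} = 1/512.
Summing: E[X] = C(52, 5) · 2^{1 − 10} = 2598960 · 1/512 = 162435/32.
Numerically: E[X] ≈ 5076.09375.

E[X] = C(52,5)·2^(1−C(5,2)) = 162435/32 ≈ 5076.09375.


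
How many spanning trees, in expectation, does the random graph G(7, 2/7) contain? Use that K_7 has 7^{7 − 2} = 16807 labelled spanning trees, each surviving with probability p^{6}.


K_7 has 7^{7 − 2} = 16807 labelled spanning trees.
For each such spanning tree H, let X_H = 1 if all 6 edges of H are present in G. Then P[X_H = 1] = p^{6} = (2/7)^{6} = 64/117649.
By linearity of expectation: E[X] = Σ_H E[X_H] = 16807 · p^{6} = 16807 · 64/117649 = 64/7.
Numerically: E[X] ≈ 9.1429.

E[X] = 16807 · (2/7)^{6} = 64/7 ≈ 9.1429.


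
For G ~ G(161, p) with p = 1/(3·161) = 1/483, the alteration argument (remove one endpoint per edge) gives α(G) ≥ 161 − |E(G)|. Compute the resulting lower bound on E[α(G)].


E[|E(G)|] = C(161, 2)·p = 12880 · (1/483) = 80/3.
E[α(G)] ≥ n − E[|E(G)|] = 161 − 80/3 = 403/3.
Numerically: ≈ 134.333.
(This is only a lower bound; the true E[α(G)] may be larger.)

E[α(G)] ≥ 403/3 ≈ 134.333.


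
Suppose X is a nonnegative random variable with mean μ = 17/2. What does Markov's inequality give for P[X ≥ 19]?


μ = E[X] = 17/2, a = 19.
Markov: P[X ≥ 19] ≤ μ/a = (17/2)/19 = 17/38.
Numerically: ≈ 0.447.
(Since a = 19 > μ = 8.500, the bound 17/38 is < 1 and informative.)

P[X ≥ 19] ≤ 17/38 ≈ 0.447.


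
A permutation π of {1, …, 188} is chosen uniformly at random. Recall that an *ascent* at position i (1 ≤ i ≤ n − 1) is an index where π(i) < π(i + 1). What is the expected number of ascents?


Write X = Σ X_I over i = 1, …, 187, with X_I the indicator of one ascent.
There are 187 indicators.
For each fixed i, the pair (π(i), π(i+1)) is a uniformly random ordered pair of distinct values from {1, …, 188}; by symmetry P[π(i) < π(i+1)] = 1/2.
By linearity: E[X] = 187 · (1/2) = (188 − 1) · (1/2) = 187/2 ≈ 93.50000.

E[X] = 187/2 = 93.50000.


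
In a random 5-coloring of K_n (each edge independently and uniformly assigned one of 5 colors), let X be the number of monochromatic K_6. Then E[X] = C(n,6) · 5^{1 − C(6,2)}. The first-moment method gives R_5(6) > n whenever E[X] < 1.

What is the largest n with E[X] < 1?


We need C(n, 6) · 5^{1 − 15} < 1, i.e. C(n, 6) < 5^{15 − 1} = 6103515625.
Check values of n near the boundary:
  n = 129: C(129, 6) = 5688177600; 5688177600 < 6103515625? YES
  n = 130: C(130, 6) = 5963412000; 5963412000 < 6103515625? YES
  n = 131: C(131, 6) = 6249655776; 6249655776 < 6103515625? NO
The largest n with C(n, 6) < 6103515625 is n = 130 (where E[X] = 47707296/48828125 ≈ 0.9770). Hence R_5(6) > 130, i.e. R_5(6) ≥ 131.

Largest n = 130; hence R_5(6) > 130.


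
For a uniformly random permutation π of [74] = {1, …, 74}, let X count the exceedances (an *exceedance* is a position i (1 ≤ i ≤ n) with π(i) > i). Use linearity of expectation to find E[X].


Write X = Σ_{i=1}^{74} X_i, where X_i = 1_{π(i) > i}.
For each fixed i, π(i) is uniform over {1, …, 74} (marginal of a uniform permutation), so P[π(i) > i] = (n − i)/n. Summing: Σ_{i=1}^{74} (n − i)/n = (0 + 1 + … + 73)/74 = 74(74 − 1)/(2·74) = (74 − 1)/2.
Hence E[X] = Σ_{i=1}^{74} (74 − i)/74 = 73/2 ≈ 36.500.

E[X] = 73/2 = 36.500.


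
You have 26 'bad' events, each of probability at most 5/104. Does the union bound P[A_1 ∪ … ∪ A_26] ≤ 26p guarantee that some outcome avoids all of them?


Union bound: P[∪_{i=1}^{26} A_i] ≤ Σ_i P[A_i] ≤ 26·p = 26·(5/104) = 5/4.
Numerically: 5/4 ≈ 1.2500000.
Is 5/4 < 1? NO.
Since the bound 5/4 is ≥ 1, the union bound is uninformative here; it does NOT by itself certify existence.

26·p = 5/4 ≈ 1.2500000; existence NOT certified by the union bound.


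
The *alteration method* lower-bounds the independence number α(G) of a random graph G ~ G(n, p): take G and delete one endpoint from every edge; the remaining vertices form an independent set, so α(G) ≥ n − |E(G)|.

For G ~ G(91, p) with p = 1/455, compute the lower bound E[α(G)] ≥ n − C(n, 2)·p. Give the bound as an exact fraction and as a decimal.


E[|E(G)|] = C(91, 2)·p = 4095 · (1/455) = 9.
E[α(G)] ≥ n − E[|E(G)|] = 91 − 9 = 82.
Numerically: ≈ 82.0000.
(This is only a lower bound; the true E[α(G)] may be larger.)

E[α(G)] ≥ 82 ≈ 82.0000.


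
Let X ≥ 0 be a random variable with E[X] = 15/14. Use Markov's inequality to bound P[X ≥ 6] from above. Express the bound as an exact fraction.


μ = E[X] = 15/14, a = 6.
Markov: P[X ≥ 6] ≤ μ/a = (15/14)/6 = 5/28.
Numerically: ≈ 0.178571.
(Since a = 6 > μ = 1.071429, the bound 5/28 is < 1 and informative.)

P[X ≥ 6] ≤ 5/28 ≈ 0.178571.


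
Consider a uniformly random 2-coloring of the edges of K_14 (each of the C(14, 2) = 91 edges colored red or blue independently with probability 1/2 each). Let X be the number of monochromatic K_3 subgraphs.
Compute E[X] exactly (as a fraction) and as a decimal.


Let X = Σ_S X_S over the C(14, 3) = 364 subsets S of size 3, where X_S = 1 if the K_3 on S is monochromatic.
For a fixed S, the K_3 on S has C(3, 2) = 3 edges. P[all 3 edges red] = (1/2)^3, and likewise for blue, so P[monochromatic] = 2·(1/2)^3 = 2^{1 − 3} = 1/4.
By linearity of expectation: E[X] = C(14, 3) · 2^{1 − 3} = 364 · 1/4 = 91.
Numerically: E[X] ≈ 91.00000.

E[X] = C(14,3)·2^(1−C(3,2)) = 91 ≈ 91.00000.


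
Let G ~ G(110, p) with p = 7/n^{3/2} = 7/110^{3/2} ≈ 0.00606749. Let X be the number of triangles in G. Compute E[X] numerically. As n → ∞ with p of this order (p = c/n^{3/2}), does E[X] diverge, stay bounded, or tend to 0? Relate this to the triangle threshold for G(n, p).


Number of potential triangles: C(110, 3) = 215820.
Each occurs with probability p³ ≈ (0.00606749)³ ≈ 2.23371128e-07.
By linearity: E[X] = C(110, 3)·p³ ≈ 215820 · 2.23371128e-07 ≈ 0.048208.
Since α = 3/2 > 1, p = c/n^{3/2} = o(1/n) is below the triangle threshold p ~ 1/n. Asymptotically E[X] ~ (c³/6)·n^{3(1−α)} = (7³/6)·n^{-1.5} → 0, so by Markov's inequality G has no triangles w.h.p.

E[X] ≈ 0.048208; in regime p = Θ(1/n^{3/2}) E[X] tends to 0 (below the triangle threshold p ~ 1/n).


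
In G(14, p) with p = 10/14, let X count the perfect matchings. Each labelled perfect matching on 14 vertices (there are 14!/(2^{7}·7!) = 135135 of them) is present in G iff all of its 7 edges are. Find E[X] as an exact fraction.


K_14 has 14!/(2^{7}·7!) = 135135 labelled perfect matchings.
For each such perfect matching H, let X_H = 1 if all 7 edges of H are present in G. Then P[X_H = 1] = p^{7} = (5/7)^{7} = 78125/823543.
By linearity of expectation: E[X] = Σ_H E[X_H] = 135135 · p^{7} = 135135 · 78125/823543 = 1508203125/117649.
Numerically: E[X] ≈ 1.282e+04.

E[X] = 135135 · (5/7)^{7} = 1508203125/117649 ≈ 1.282e+04.


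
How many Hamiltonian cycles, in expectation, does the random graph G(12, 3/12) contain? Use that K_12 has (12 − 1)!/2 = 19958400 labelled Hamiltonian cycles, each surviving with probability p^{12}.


K_12 has (12 − 1)!/2 = 19958400 labelled Hamiltonian cycles.
For each such Hamiltonian cycle H, let X_H = 1 if all 12 edges of H are present in G. Then P[X_H = 1] = p^{12} = (1/4)^{12} = 1/16777216.
By linearity of expectation: E[X] = Σ_H E[X_H] = 19958400 · p^{12} = 19958400 · 1/16777216 = 155925/131072.
Numerically: E[X] ≈ 1.19.

E[X] = 19958400 · (1/4)^{12} = 155925/131072 ≈ 1.19.


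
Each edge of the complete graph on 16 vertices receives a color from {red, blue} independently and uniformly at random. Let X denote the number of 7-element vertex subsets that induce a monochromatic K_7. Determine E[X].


Let X = Σ_S X_S over the C(16, 7) = 11440 subsets S of size 7, where X_S = 1 if the K_7 on S is monochromatic.
For a fixed S, the K_7 on S has C(7, 2) = 21 edges. P[all 21 edges red] = (1/2)^21, and likewise for blue, so P[monochromatic] = 2·(1/2)^21 = 2^{1 − 21} = 1/1048576.
Summing: E[X] = C(16, 7) · 2^{1 − 21} = 11440 · 1/1048576 = 715/65536.
Numerically: E[X] ≈ 0.010910.

E[X] = C(16,7)·2^(1−C(7,2)) = 715/65536 ≈ 0.010910.


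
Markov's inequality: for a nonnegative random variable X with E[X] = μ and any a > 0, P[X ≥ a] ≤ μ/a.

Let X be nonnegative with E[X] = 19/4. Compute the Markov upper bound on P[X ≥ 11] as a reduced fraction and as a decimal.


μ = E[X] = 19/4, a = 11.
Markov: P[X ≥ 11] ≤ μ/a = (19/4)/11 = 19/44.
Numerically: ≈ 0.43182.
(Since a = 11 > μ = 4.75000, the bound 19/44 is < 1 and informative.)

P[X ≥ 11] ≤ 19/44 ≈ 0.43182.


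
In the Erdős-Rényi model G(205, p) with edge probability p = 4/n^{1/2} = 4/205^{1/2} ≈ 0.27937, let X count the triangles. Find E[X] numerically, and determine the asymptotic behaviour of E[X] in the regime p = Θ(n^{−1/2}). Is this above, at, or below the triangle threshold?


Number of potential triangles: C(205, 3) = 1414910.
Each occurs with probability p³ ≈ (0.27937)³ ≈ 2.1804653e-02.
By linearity: E[X] = C(205, 3)·p³ ≈ 1414910 · 2.1804653e-02 ≈ 30851.62177.
Since α = 1/2 < 1, p = c/n^{1/2} ≫ 1/n is above the triangle threshold p ~ 1/n. Asymptotically E[X] ~ (c³/6)·n^{3(1−α)} = (4³/6)·n^{1.5} → ∞; triangles are abundant w.h.p.

E[X] ≈ 30851.62177; in regime p = Θ(1/n^{1/2}) E[X] diverges (above the triangle threshold p ~ 1/n).


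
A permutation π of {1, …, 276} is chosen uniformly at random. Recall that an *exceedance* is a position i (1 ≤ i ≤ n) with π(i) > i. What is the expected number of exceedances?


Write X = Σ_{i=1}^{276} X_i, where X_i = 1_{π(i) > i}.
For each fixed i, π(i) is uniform over {1, …, 276} (marginal of a uniform permutation), so P[π(i) > i] = (n − i)/n. Summing: Σ_{i=1}^{276} (n − i)/n = (0 + 1 + … + 275)/276 = 276(276 − 1)/(2·276) = (276 − 1)/2.
Hence E[X] = Σ_{i=1}^{276} (276 − i)/276 = 275/2 ≈ 137.500.

E[X] = 275/2 = 137.500.


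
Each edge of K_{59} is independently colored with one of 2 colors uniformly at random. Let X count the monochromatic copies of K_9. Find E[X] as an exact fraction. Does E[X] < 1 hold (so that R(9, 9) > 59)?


E[X] = C(59, 9) · 2^{1 − 36} = 12565671261 · 2^{−35} = 12565671261/34359738368.
As a reduced fraction: E[X] = 12565671261/34359738368 ≈ 0.366.
Is E[X] < 1? YES.
Since E[X] < 1, there exists a 2-coloring of K_{59} with no monochromatic K_9; hence R(9, 9) > 59.

E[X] = 12565671261/34359738368 ≈ 0.366; E[X] < 1, so R(9, 9) > 59.


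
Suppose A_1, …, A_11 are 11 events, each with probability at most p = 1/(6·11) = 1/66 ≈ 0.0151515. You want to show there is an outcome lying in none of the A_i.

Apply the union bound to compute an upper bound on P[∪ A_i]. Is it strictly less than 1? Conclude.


Union bound: P[∪_{i=1}^{11} A_i] ≤ Σ_i P[A_i] ≤ 11·p = 11·(1/66) = 1/6.
Numerically: 1/6 ≈ 0.1666667.
Is 1/6 < 1? YES.
Since P[∪ A_i] ≤ 1/6 < 1, the complement has P[∩ A_i^c] ≥ 1 − 1/6 = 5/6 > 0, so some outcome avoids every A_i.

11·p = 1/6 ≈ 0.1666667; existence CERTIFIED by the union bound.


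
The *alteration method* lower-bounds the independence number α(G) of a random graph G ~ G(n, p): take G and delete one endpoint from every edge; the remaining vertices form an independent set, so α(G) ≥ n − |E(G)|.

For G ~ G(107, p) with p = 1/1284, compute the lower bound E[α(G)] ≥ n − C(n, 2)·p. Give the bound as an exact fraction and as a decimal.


E[|E(G)|] = C(107, 2)·p = 5671 · (1/1284) = 53/12.
E[α(G)] ≥ n − E[|E(G)|] = 107 − 53/12 = 1231/12.
Numerically: ≈ 102.583333.
(This is only a lower bound; the true E[α(G)] may be larger.)

E[α(G)] ≥ 1231/12 ≈ 102.583333.


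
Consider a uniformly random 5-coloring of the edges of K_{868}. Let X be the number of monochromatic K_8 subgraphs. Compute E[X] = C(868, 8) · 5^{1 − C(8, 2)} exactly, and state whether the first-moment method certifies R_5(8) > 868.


E[X] = C(868, 8) · 5^{1 − 28} = 7737261125902834428 · 5^{−27} = 7737261125902834428/7450580596923828125.
As a reduced fraction: E[X] = 7737261125902834428/7450580596923828125 ≈ 1.038478.
Is E[X] < 1? NO.
Since E[X] ≥ 1, the first-moment bound is inconclusive at n = 868; it does NOT by itself certify R_5(8) > 868.

E[X] = 7737261125902834428/7450580596923828125 ≈ 1.038478; E[X] ≥ 1; first-moment method inconclusive here.


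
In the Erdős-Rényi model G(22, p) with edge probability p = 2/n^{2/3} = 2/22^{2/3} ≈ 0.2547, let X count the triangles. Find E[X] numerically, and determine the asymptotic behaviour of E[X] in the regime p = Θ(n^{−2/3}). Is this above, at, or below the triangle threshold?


Number of potential triangles: C(22, 3) = 1540.
Each occurs with probability p³ ≈ (0.2547)³ ≈ 1.652893e-02.
By linearity: E[X] = C(22, 3)·p³ ≈ 1540 · 1.652893e-02 ≈ 25.4545.
Since α = 2/3 < 1, p = c/n^{2/3} ≫ 1/n is above the triangle threshold p ~ 1/n. Asymptotically E[X] ~ (c³/6)·n^{3(1−α)} = (2³/6)·n^{1} → ∞; triangles are abundant w.h.p.

E[X] ≈ 25.4545; in regime p = Θ(1/n^{2/3}) E[X] diverges (above the triangle threshold p ~ 1/n).


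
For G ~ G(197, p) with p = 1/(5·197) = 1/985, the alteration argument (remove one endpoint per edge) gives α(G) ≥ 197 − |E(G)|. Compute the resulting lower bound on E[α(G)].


E[|E(G)|] = C(197, 2)·p = 19306 · (1/985) = 98/5.
E[α(G)] ≥ n − E[|E(G)|] = 197 − 98/5 = 887/5.
Numerically: ≈ 177.40000.
(This is only a lower bound; the true E[α(G)] may be larger.)

E[α(G)] ≥ 887/5 ≈ 177.40000.


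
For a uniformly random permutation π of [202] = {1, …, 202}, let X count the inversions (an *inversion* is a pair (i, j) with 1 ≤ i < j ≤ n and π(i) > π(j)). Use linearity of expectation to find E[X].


Write X = Σ X_I over the C(202, 2) = 20301 pairs i < j, with X_I the indicator of one inversion.
There are 20301 indicators.
For each fixed pair i < j, the values π(i) and π(j) are two distinct elements of {1, …, 202} in uniformly random order; by symmetry P[π(i) > π(j)] = 1/2.
By linearity: E[X] = 20301 · (1/2) = C(202, 2) · (1/2) = 20301/2 = 20301/2 ≈ 10150.5000.

E[X] = 20301/2 = 10150.5000.


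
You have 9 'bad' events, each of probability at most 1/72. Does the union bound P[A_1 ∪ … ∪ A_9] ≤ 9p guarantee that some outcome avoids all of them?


Union bound: P[∪_{i=1}^{9} A_i] ≤ Σ_i P[A_i] ≤ 9·p = 9·(1/72) = 1/8.
Numerically: 1/8 ≈ 0.12500.
Is 1/8 < 1? YES.
Since P[∪ A_i] ≤ 1/8 < 1, the complement has P[∩ A_i^c] ≥ 1 − 1/8 = 7/8 > 0, so some outcome avoids every A_i.

9·p = 1/8 ≈ 0.12500; existence CERTIFIED by the union bound.


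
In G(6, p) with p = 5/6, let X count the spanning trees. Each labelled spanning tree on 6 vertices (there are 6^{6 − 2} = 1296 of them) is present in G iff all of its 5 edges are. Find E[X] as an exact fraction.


K_6 has 6^{6 − 2} = 1296 labelled spanning trees.
For each such spanning tree H, let X_H = 1 if all 5 edges of H are present in G. Then P[X_H = 1] = p^{5} = (5/6)^{5} = 3125/7776.
Summing the indicators: E[X] = Σ_H E[X_H] = 1296 · p^{5} = 1296 · 3125/7776 = 3125/6.
Numerically: E[X] ≈ 520.8.

E[X] = 1296 · (5/6)^{5} = 3125/6 ≈ 520.8.


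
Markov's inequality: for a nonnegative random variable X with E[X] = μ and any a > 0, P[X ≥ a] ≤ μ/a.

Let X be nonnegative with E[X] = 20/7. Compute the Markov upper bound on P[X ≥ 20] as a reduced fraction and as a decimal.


μ = E[X] = 20/7, a = 20.
Markov: P[X ≥ 20] ≤ μ/a = (20/7)/20 = 1/7.
Numerically: ≈ 0.1429.
(Since a = 20 > μ = 2.8571, the bound 1/7 is < 1 and informative.)

P[X ≥ 20] ≤ 1/7 ≈ 0.1429.


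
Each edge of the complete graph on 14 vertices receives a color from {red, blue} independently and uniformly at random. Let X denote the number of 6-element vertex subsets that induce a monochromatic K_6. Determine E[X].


Let X = Σ_S X_S over the C(14, 6) = 3003 subsets S of size 6, where X_S = 1 if the K_6 on S is monochromatic.
For a fixed S, the K_6 on S has C(6, 2) = 15 edges. P[all 15 edges red] = (1/2)^15, and likewise for blue, so P[monochromatic] = 2·(1/2)^15 = 2^{1 − 15} = 1/16384.
Summing: E[X] = C(14, 6) · 2^{1 − 15} = 3003 · 1/16384 = 3003/16384.
Numerically: E[X] ≈ 0.18329.

E[X] = C(14,6)·2^(1−C(6,2)) = 3003/16384 ≈ 0.18329.


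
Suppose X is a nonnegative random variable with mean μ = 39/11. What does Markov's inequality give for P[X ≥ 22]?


μ = E[X] = 39/11, a = 22.
Markov: P[X ≥ 22] ≤ μ/a = (39/11)/22 = 39/242.
Numerically: ≈ 0.161.
(Since a = 22 > μ = 3.545, the bound 39/242 is < 1 and informative.)

P[X ≥ 22] ≤ 39/242 ≈ 0.161.


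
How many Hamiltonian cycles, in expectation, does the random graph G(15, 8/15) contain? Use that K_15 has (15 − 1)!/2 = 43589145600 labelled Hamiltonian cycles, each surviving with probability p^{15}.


K_15 has (15 − 1)!/2 = 43589145600 labelled Hamiltonian cycles.
For each such Hamiltonian cycle H, let X_H = 1 if all 15 edges of H are present in G. Then P[X_H = 1] = p^{15} = (8/15)^{15} = 35184372088832/437893890380859375.
By linearity of expectation: E[X] = Σ_H E[X_H] = 43589145600 · p^{15} = 43589145600 · 35184372088832/437893890380859375 = 252453780711880523776/72081298828125.
Numerically: E[X] ≈ 3.5023e+06.

E[X] = 43589145600 · (8/15)^{15} = 252453780711880523776/72081298828125 ≈ 3.5023e+06.


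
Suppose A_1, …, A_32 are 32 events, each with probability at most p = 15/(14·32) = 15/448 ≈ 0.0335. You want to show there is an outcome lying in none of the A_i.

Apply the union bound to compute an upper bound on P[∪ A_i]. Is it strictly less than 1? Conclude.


Union bound: P[∪_{i=1}^{32} A_i] ≤ Σ_i P[A_i] ≤ 32·p = 32·(15/448) = 15/14.
Numerically: 15/14 ≈ 1.0714.
Is 15/14 < 1? NO.
Since the bound 15/14 is ≥ 1, the union bound is uninformative here; it does NOT by itself certify existence.

32·p = 15/14 ≈ 1.0714; existence NOT certified by the union bound.


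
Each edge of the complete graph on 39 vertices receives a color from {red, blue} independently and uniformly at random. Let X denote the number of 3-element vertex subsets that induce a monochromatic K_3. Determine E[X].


Let X = Σ_S X_S over the C(39, 3) = 9139 subsets S of size 3, where X_S = 1 if the K_3 on S is monochromatic.
For a fixed S, the K_3 on S has C(3, 2) = 3 edges. P[all 3 edges red] = (1/2)^3, and likewise for blue, so P[monochromatic] = 2·(1/2)^3 = 2^{1 − 3} = 1/4.
Summing: E[X] = C(39, 3) · 2^{1 − 3} = 9139 · 1/4 = 9139/4.
Numerically: E[X] ≈ 2284.75000.

E[X] = C(39,3)·2^(1−C(3,2)) = 9139/4 ≈ 2284.75000.


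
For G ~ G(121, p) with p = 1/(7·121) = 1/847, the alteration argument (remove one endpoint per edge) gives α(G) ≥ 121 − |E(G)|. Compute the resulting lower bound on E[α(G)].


E[|E(G)|] = C(121, 2)·p = 7260 · (1/847) = 60/7.
E[α(G)] ≥ n − E[|E(G)|] = 121 − 60/7 = 787/7.
Numerically: ≈ 112.4286.
(This is only a lower bound; the true E[α(G)] may be larger.)

E[α(G)] ≥ 787/7 ≈ 112.4286.


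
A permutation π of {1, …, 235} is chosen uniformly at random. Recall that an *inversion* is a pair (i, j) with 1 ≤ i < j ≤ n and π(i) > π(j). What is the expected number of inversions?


Write X = Σ X_I over the C(235, 2) = 27495 pairs i < j, with X_I the indicator of one inversion.
There are 27495 indicators.
For each fixed pair i < j, the values π(i) and π(j) are two distinct elements of {1, …, 235} in uniformly random order; by symmetry P[π(i) > π(j)] = 1/2.
By linearity: E[X] = 27495 · (1/2) = C(235, 2) · (1/2) = 27495/2 = 27495/2 ≈ 13747.500.

E[X] = 27495/2 = 13747.500.


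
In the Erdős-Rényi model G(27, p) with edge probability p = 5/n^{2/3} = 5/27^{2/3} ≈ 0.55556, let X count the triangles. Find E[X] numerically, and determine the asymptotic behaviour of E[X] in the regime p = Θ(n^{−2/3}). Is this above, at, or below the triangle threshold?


Number of potential triangles: C(27, 3) = 2925.
Each occurs with probability p³ ≈ (0.55556)³ ≈ 1.7146776e-01.
By linearity: E[X] = C(27, 3)·p³ ≈ 2925 · 1.7146776e-01 ≈ 501.54321.
Since α = 2/3 < 1, p = c/n^{2/3} ≫ 1/n is above the triangle threshold p ~ 1/n. Asymptotically E[X] ~ (c³/6)·n^{3(1−α)} = (5³/6)·n^{1} → ∞; triangles are abundant w.h.p.

E[X] ≈ 501.54321; in regime p = Θ(1/n^{2/3}) E[X] diverges (above the triangle threshold p ~ 1/n).
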